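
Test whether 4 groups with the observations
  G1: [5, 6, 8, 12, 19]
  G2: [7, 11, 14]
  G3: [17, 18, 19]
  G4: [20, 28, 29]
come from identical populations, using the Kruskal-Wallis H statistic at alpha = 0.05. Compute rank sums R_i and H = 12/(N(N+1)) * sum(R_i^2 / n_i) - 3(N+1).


Step 1: Combine all N = 14 observations and assign midranks.
sorted (value, group, rank): (5,G1,1), (6,G1,2), (7,G2,3), (8,G1,4), (11,G2,5), (12,G1,6), (14,G2,7), (17,G3,8), (18,G3,9), (19,G1,10.5), (19,G3,10.5), (20,G4,12), (28,G4,13), (29,G4,14)
Step 2: Sum ranks within each group.
R_1 = 23.5 (n_1 = 5)
R_2 = 15 (n_2 = 3)
R_3 = 27.5 (n_3 = 3)
R_4 = 39 (n_4 = 3)
Step 3: H = 12/(N(N+1)) * sum(R_i^2/n_i) - 3(N+1)
     = 12/(14*15) * (23.5^2/5 + 15^2/3 + 27.5^2/3 + 39^2/3) - 3*15
     = 0.057143 * 944.533 - 45
     = 8.973333.
Step 4: Ties present; correction factor C = 1 - 6/(14^3 - 14) = 0.997802. Corrected H = 8.973333 / 0.997802 = 8.993098.
Step 5: Under H0, H ~ chi^2(3); p-value = 0.029383.
Step 6: alpha = 0.05. reject H0.

H = 8.9931, df = 3, p = 0.029383, reject H0.


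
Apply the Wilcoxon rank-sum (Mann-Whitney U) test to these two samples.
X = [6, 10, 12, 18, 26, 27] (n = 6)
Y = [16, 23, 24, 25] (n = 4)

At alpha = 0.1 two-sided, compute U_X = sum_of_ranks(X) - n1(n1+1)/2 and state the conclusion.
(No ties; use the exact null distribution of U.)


Step 1: Combine and sort all 10 observations; assign midranks.
sorted (value, group): (6,X), (10,X), (12,X), (16,Y), (18,X), (23,Y), (24,Y), (25,Y), (26,X), (27,X)
ranks: 6->1, 10->2, 12->3, 16->4, 18->5, 23->6, 24->7, 25->8, 26->9, 27->10
Step 2: Rank sum for X: R1 = 1 + 2 + 3 + 5 + 9 + 10 = 30.
Step 3: U_X = R1 - n1(n1+1)/2 = 30 - 6*7/2 = 30 - 21 = 9.
       U_Y = n1*n2 - U_X = 24 - 9 = 15.
Step 4: No ties, so the exact null distribution of U (based on enumerating the C(10,6) = 210 equally likely rank assignments) gives the two-sided p-value.
Step 5: p-value = 0.609524; compare to alpha = 0.1. fail to reject H0.

U_X = 9, p = 0.609524, fail to reject H0 at alpha = 0.1.


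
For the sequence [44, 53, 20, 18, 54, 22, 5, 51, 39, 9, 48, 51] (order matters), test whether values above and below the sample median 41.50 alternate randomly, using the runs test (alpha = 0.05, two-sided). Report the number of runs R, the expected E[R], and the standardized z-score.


Step 1: Compute median = 41.50; label A = above, B = below.
Labels in order: AABBABBABBAA  (n_A = 6, n_B = 6)
Step 2: Count runs R = 7.
Step 3: Under H0 (random ordering), E[R] = 2*n_A*n_B/(n_A+n_B) + 1 = 2*6*6/12 + 1 = 7.0000.
        Var[R] = 2*n_A*n_B*(2*n_A*n_B - n_A - n_B) / ((n_A+n_B)^2 * (n_A+n_B-1)) = 4320/1584 = 2.7273.
        SD[R] = 1.6514.
Step 4: R = E[R], so z = 0 with no continuity correction.
Step 5: Two-sided p-value via normal approximation = 2*(1 - Phi(|z|)) = 1.000000.
Step 6: alpha = 0.05. fail to reject H0.

R = 7, z = 0.0000, p = 1.000000, fail to reject H0.


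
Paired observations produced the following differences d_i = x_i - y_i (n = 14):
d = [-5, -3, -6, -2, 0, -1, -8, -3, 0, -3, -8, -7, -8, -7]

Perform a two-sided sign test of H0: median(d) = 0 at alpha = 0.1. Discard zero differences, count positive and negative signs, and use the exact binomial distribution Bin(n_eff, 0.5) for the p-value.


Step 1: Discard zero differences. Original n = 14; n_eff = number of nonzero differences = 12.
Nonzero differences (with sign): -5, -3, -6, -2, -1, -8, -3, -3, -8, -7, -8, -7
Step 2: Count signs: positive = 0, negative = 12.
Step 3: Under H0: P(positive) = 0.5, so the number of positives S ~ Bin(12, 0.5).
Step 4: Two-sided exact p-value = sum of Bin(12,0.5) probabilities at or below the observed probability = 0.000488.
Step 5: alpha = 0.1. reject H0.

n_eff = 12, pos = 0, neg = 12, p = 0.000488, reject H0.


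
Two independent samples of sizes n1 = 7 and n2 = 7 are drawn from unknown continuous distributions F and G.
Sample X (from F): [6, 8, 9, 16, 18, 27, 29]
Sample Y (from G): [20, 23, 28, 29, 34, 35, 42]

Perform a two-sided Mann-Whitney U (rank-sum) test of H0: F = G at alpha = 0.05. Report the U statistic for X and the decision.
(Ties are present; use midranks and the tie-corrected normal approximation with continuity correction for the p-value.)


Step 1: Combine and sort all 14 observations; assign midranks.
sorted (value, group): (6,X), (8,X), (9,X), (16,X), (18,X), (20,Y), (23,Y), (27,X), (28,Y), (29,X), (29,Y), (34,Y), (35,Y), (42,Y)
ranks: 6->1, 8->2, 9->3, 16->4, 18->5, 20->6, 23->7, 27->8, 28->9, 29->10.5, 29->10.5, 34->12, 35->13, 42->14
Step 2: Rank sum for X: R1 = 1 + 2 + 3 + 4 + 5 + 8 + 10.5 = 33.5.
Step 3: U_X = R1 - n1(n1+1)/2 = 33.5 - 7*8/2 = 33.5 - 28 = 5.5.
       U_Y = n1*n2 - U_X = 49 - 5.5 = 43.5.
Step 4: Ties are present, so use the tie-corrected normal approximation (with continuity correction) for the p-value.
Step 5: p-value = 0.017960; compare to alpha = 0.05. reject H0.

U_X = 5.5, p = 0.017960, reject H0 at alpha = 0.05.


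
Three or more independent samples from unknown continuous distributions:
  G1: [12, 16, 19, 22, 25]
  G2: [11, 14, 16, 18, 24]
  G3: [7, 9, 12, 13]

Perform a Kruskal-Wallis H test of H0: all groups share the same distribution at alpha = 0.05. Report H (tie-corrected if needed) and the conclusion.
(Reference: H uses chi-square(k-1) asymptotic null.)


Step 1: Combine all N = 14 observations and assign midranks.
sorted (value, group, rank): (7,G3,1), (9,G3,2), (11,G2,3), (12,G1,4.5), (12,G3,4.5), (13,G3,6), (14,G2,7), (16,G1,8.5), (16,G2,8.5), (18,G2,10), (19,G1,11), (22,G1,12), (24,G2,13), (25,G1,14)
Step 2: Sum ranks within each group.
R_1 = 50 (n_1 = 5)
R_2 = 41.5 (n_2 = 5)
R_3 = 13.5 (n_3 = 4)
Step 3: H = 12/(N(N+1)) * sum(R_i^2/n_i) - 3(N+1)
     = 12/(14*15) * (50^2/5 + 41.5^2/5 + 13.5^2/4) - 3*15
     = 0.057143 * 890.013 - 45
     = 5.857857.
Step 4: Ties present; correction factor C = 1 - 12/(14^3 - 14) = 0.995604. Corrected H = 5.857857 / 0.995604 = 5.883720.
Step 5: Under H0, H ~ chi^2(2); p-value = 0.052767.
Step 6: alpha = 0.05. fail to reject H0.

H = 5.8837, df = 2, p = 0.052767, fail to reject H0.


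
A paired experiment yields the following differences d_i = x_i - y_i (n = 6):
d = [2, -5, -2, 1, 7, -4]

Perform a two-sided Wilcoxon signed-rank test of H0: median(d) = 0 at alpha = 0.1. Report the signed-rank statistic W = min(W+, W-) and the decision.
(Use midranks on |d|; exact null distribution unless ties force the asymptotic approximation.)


Step 1: Drop any zero differences (none here) and take |d_i|.
|d| = [2, 5, 2, 1, 7, 4]
Step 2: Midrank |d_i| (ties get averaged ranks).
ranks: |2|->2.5, |5|->5, |2|->2.5, |1|->1, |7|->6, |4|->4
Step 3: Attach original signs; sum ranks with positive sign and with negative sign.
W+ = 2.5 + 1 + 6 = 9.5
W- = 5 + 2.5 + 4 = 11.5
(Check: W+ + W- = 21 should equal n(n+1)/2 = 21.)
Step 4: Test statistic W = min(W+, W-) = 9.5.
Step 5: Ties in |d|, so use the tie-corrected normal approximation.
        E[W] = n(n+1)/4 = 6*7/4 = 10.5.
        Tie groups: |d|=2 (t=2); sum(t^3 - t) = 6.
        Var[W] = n(n+1)(2n+1)/24 - sum(t^3-t)/48 = 546/24 - 6/48 = 22.625.
        z = (W - E[W]) / sqrt(Var[W]) = (9.5 - 10.5) / 4.7566 = -0.2102.
        Two-sided p = 2*Phi(z) = 0.833484.
Step 6: alpha = 0.1. fail to reject H0.

W+ = 9.5, W- = 11.5, W = min = 9.5, p = 0.833484, fail to reject H0.


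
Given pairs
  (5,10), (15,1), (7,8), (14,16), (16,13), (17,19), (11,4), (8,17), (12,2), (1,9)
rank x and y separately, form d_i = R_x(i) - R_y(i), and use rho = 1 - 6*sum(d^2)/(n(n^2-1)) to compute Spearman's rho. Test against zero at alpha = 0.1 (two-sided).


Step 1: Rank x and y separately (midranks; no ties here).
rank(x): 5->2, 15->8, 7->3, 14->7, 16->9, 17->10, 11->5, 8->4, 12->6, 1->1
rank(y): 10->6, 1->1, 8->4, 16->8, 13->7, 19->10, 4->3, 17->9, 2->2, 9->5
Step 2: d_i = R_x(i) - R_y(i); compute d_i^2.
  (2-6)^2=16, (8-1)^2=49, (3-4)^2=1, (7-8)^2=1, (9-7)^2=4, (10-10)^2=0, (5-3)^2=4, (4-9)^2=25, (6-2)^2=16, (1-5)^2=16
sum(d^2) = 132.
Step 3: rho = 1 - 6*132 / (10*(10^2 - 1)) = 1 - 792/990 = 0.200000.
Step 4: Under H0, t = rho * sqrt((n-2)/(1-rho^2)) = 0.5774 ~ t(8).
Step 5: Two-sided p-value from the t-distribution with 8 df = 0.579584.
Step 6: alpha = 0.1. fail to reject H0.

rho = 0.2000, p = 0.579584, fail to reject H0 at alpha = 0.1.


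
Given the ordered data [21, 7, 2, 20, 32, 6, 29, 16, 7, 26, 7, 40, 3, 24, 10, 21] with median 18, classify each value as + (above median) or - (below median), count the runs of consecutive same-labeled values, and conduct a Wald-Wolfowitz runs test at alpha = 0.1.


Step 1: Compute median = 18; label A = above, B = below.
Labels in order: ABBAABABBABABABA  (n_A = 8, n_B = 8)
Step 2: Count runs R = 13.
Step 3: Under H0 (random ordering), E[R] = 2*n_A*n_B/(n_A+n_B) + 1 = 2*8*8/16 + 1 = 9.0000.
        Var[R] = 2*n_A*n_B*(2*n_A*n_B - n_A - n_B) / ((n_A+n_B)^2 * (n_A+n_B-1)) = 14336/3840 = 3.7333.
        SD[R] = 1.9322.
Step 4: Continuity-corrected z = (R - 0.5 - E[R]) / SD[R] = (13 - 0.5 - 9.0000) / 1.9322 = 1.8114.
Step 5: Two-sided p-value via normal approximation = 2*(1 - Phi(|z|)) = 0.070076.
Step 6: alpha = 0.1. reject H0.

R = 13, z = 1.8114, p = 0.070076, reject H0.


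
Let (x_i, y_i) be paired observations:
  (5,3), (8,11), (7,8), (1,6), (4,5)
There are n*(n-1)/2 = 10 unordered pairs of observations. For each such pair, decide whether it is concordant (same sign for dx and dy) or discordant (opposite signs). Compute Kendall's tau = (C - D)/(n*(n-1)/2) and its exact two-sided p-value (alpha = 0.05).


Step 1: Enumerate the 10 unordered pairs (i,j) with i<j and classify each by sign(x_j-x_i) * sign(y_j-y_i).
  (1,2):dx=+3,dy=+8->C; (1,3):dx=+2,dy=+5->C; (1,4):dx=-4,dy=+3->D; (1,5):dx=-1,dy=+2->D
  (2,3):dx=-1,dy=-3->C; (2,4):dx=-7,dy=-5->C; (2,5):dx=-4,dy=-6->C; (3,4):dx=-6,dy=-2->C
  (3,5):dx=-3,dy=-3->C; (4,5):dx=+3,dy=-1->D
Step 2: C = 7, D = 3, total pairs = 10.
Step 3: tau = (C - D)/(n(n-1)/2) = (7 - 3)/10 = 0.400000.
Step 4: Exact two-sided p-value (enumerate n! = 120 permutations of y under H0): p = 0.483333.
Step 5: alpha = 0.05. fail to reject H0.

tau_b = 0.4000 (C=7, D=3), p = 0.483333, fail to reject H0.


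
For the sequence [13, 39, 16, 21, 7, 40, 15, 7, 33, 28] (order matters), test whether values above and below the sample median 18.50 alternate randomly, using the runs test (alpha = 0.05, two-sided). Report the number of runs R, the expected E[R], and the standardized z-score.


Step 1: Compute median = 18.50; label A = above, B = below.
Labels in order: BABABABBAA  (n_A = 5, n_B = 5)
Step 2: Count runs R = 8.
Step 3: Under H0 (random ordering), E[R] = 2*n_A*n_B/(n_A+n_B) + 1 = 2*5*5/10 + 1 = 6.0000.
        Var[R] = 2*n_A*n_B*(2*n_A*n_B - n_A - n_B) / ((n_A+n_B)^2 * (n_A+n_B-1)) = 2000/900 = 2.2222.
        SD[R] = 1.4907.
Step 4: Continuity-corrected z = (R - 0.5 - E[R]) / SD[R] = (8 - 0.5 - 6.0000) / 1.4907 = 1.0062.
Step 5: Two-sided p-value via normal approximation = 2*(1 - Phi(|z|)) = 0.314305.
Step 6: alpha = 0.05. fail to reject H0.

R = 8, z = 1.0062, p = 0.314305, fail to reject H0.


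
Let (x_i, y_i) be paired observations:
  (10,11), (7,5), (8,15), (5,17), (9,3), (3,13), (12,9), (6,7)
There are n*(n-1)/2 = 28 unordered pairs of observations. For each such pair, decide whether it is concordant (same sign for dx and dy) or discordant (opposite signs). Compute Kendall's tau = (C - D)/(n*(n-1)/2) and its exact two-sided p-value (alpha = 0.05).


Step 1: Enumerate the 28 unordered pairs (i,j) with i<j and classify each by sign(x_j-x_i) * sign(y_j-y_i).
  (1,2):dx=-3,dy=-6->C; (1,3):dx=-2,dy=+4->D; (1,4):dx=-5,dy=+6->D; (1,5):dx=-1,dy=-8->C
  (1,6):dx=-7,dy=+2->D; (1,7):dx=+2,dy=-2->D; (1,8):dx=-4,dy=-4->C; (2,3):dx=+1,dy=+10->C
  (2,4):dx=-2,dy=+12->D; (2,5):dx=+2,dy=-2->D; (2,6):dx=-4,dy=+8->D; (2,7):dx=+5,dy=+4->C
  (2,8):dx=-1,dy=+2->D; (3,4):dx=-3,dy=+2->D; (3,5):dx=+1,dy=-12->D; (3,6):dx=-5,dy=-2->C
  (3,7):dx=+4,dy=-6->D; (3,8):dx=-2,dy=-8->C; (4,5):dx=+4,dy=-14->D; (4,6):dx=-2,dy=-4->C
  (4,7):dx=+7,dy=-8->D; (4,8):dx=+1,dy=-10->D; (5,6):dx=-6,dy=+10->D; (5,7):dx=+3,dy=+6->C
  (5,8):dx=-3,dy=+4->D; (6,7):dx=+9,dy=-4->D; (6,8):dx=+3,dy=-6->D; (7,8):dx=-6,dy=-2->C
Step 2: C = 10, D = 18, total pairs = 28.
Step 3: tau = (C - D)/(n(n-1)/2) = (10 - 18)/28 = -0.285714.
Step 4: Exact two-sided p-value (enumerate n! = 40320 permutations of y under H0): p = 0.398760.
Step 5: alpha = 0.05. fail to reject H0.

tau_b = -0.2857 (C=10, D=18), p = 0.398760, fail to reject H0.


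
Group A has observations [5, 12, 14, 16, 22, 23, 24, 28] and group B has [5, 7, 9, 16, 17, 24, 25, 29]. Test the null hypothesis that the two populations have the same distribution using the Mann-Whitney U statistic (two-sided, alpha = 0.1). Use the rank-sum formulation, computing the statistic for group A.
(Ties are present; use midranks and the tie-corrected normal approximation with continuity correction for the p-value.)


Step 1: Combine and sort all 16 observations; assign midranks.
sorted (value, group): (5,X), (5,Y), (7,Y), (9,Y), (12,X), (14,X), (16,X), (16,Y), (17,Y), (22,X), (23,X), (24,X), (24,Y), (25,Y), (28,X), (29,Y)
ranks: 5->1.5, 5->1.5, 7->3, 9->4, 12->5, 14->6, 16->7.5, 16->7.5, 17->9, 22->10, 23->11, 24->12.5, 24->12.5, 25->14, 28->15, 29->16
Step 2: Rank sum for X: R1 = 1.5 + 5 + 6 + 7.5 + 10 + 11 + 12.5 + 15 = 68.5.
Step 3: U_X = R1 - n1(n1+1)/2 = 68.5 - 8*9/2 = 68.5 - 36 = 32.5.
       U_Y = n1*n2 - U_X = 64 - 32.5 = 31.5.
Step 4: Ties are present, so use the tie-corrected normal approximation (with continuity correction) for the p-value.
Step 5: p-value = 1.000000; compare to alpha = 0.1. fail to reject H0.

U_X = 32.5, p = 1.000000, fail to reject H0 at alpha = 0.1.


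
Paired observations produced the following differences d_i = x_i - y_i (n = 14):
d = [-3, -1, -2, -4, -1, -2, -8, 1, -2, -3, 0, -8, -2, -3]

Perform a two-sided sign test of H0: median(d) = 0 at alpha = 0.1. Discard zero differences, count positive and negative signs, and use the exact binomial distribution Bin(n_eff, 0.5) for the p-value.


Step 1: Discard zero differences. Original n = 14; n_eff = number of nonzero differences = 13.
Nonzero differences (with sign): -3, -1, -2, -4, -1, -2, -8, +1, -2, -3, -8, -2, -3
Step 2: Count signs: positive = 1, negative = 12.
Step 3: Under H0: P(positive) = 0.5, so the number of positives S ~ Bin(13, 0.5).
Step 4: Two-sided exact p-value = sum of Bin(13,0.5) probabilities at or below the observed probability = 0.003418.
Step 5: alpha = 0.1. reject H0.

n_eff = 13, pos = 1, neg = 12, p = 0.003418, reject H0.


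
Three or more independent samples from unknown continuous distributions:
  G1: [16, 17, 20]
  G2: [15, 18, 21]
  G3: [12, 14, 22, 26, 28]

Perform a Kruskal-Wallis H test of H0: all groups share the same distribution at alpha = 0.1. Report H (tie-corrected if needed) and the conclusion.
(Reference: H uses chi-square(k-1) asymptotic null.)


Step 1: Combine all N = 11 observations and assign midranks.
sorted (value, group, rank): (12,G3,1), (14,G3,2), (15,G2,3), (16,G1,4), (17,G1,5), (18,G2,6), (20,G1,7), (21,G2,8), (22,G3,9), (26,G3,10), (28,G3,11)
Step 2: Sum ranks within each group.
R_1 = 16 (n_1 = 3)
R_2 = 17 (n_2 = 3)
R_3 = 33 (n_3 = 5)
Step 3: H = 12/(N(N+1)) * sum(R_i^2/n_i) - 3(N+1)
     = 12/(11*12) * (16^2/3 + 17^2/3 + 33^2/5) - 3*12
     = 0.090909 * 399.467 - 36
     = 0.315152.
Step 4: No ties, so H is used without correction.
Step 5: Under H0, H ~ chi^2(2); p-value = 0.854212.
Step 6: alpha = 0.1. fail to reject H0.

H = 0.3152, df = 2, p = 0.854212, fail to reject H0.


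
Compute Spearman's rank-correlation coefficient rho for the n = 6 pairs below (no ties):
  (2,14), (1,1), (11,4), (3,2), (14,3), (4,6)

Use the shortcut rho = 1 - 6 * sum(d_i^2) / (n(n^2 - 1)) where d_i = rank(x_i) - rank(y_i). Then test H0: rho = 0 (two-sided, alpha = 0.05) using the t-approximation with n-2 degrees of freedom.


Step 1: Rank x and y separately (midranks; no ties here).
rank(x): 2->2, 1->1, 11->5, 3->3, 14->6, 4->4
rank(y): 14->6, 1->1, 4->4, 2->2, 3->3, 6->5
Step 2: d_i = R_x(i) - R_y(i); compute d_i^2.
  (2-6)^2=16, (1-1)^2=0, (5-4)^2=1, (3-2)^2=1, (6-3)^2=9, (4-5)^2=1
sum(d^2) = 28.
Step 3: rho = 1 - 6*28 / (6*(6^2 - 1)) = 1 - 168/210 = 0.200000.
Step 4: Under H0, t = rho * sqrt((n-2)/(1-rho^2)) = 0.4082 ~ t(4).
Step 5: Two-sided p-value from the t-distribution with 4 df = 0.704000.
Step 6: alpha = 0.05. fail to reject H0.

rho = 0.2000, p = 0.704000, fail to reject H0 at alpha = 0.05.


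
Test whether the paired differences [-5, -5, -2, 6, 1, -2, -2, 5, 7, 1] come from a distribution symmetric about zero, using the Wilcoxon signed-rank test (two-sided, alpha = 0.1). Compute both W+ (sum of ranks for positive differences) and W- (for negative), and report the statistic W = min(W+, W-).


Step 1: Drop any zero differences (none here) and take |d_i|.
|d| = [5, 5, 2, 6, 1, 2, 2, 5, 7, 1]
Step 2: Midrank |d_i| (ties get averaged ranks).
ranks: |5|->7, |5|->7, |2|->4, |6|->9, |1|->1.5, |2|->4, |2|->4, |5|->7, |7|->10, |1|->1.5
Step 3: Attach original signs; sum ranks with positive sign and with negative sign.
W+ = 9 + 1.5 + 7 + 10 + 1.5 = 29
W- = 7 + 7 + 4 + 4 + 4 = 26
(Check: W+ + W- = 55 should equal n(n+1)/2 = 55.)
Step 4: Test statistic W = min(W+, W-) = 26.
Step 5: Ties in |d|, so use the tie-corrected normal approximation.
        E[W] = n(n+1)/4 = 10*11/4 = 27.5.
        Tie groups: |d|=1 (t=2), |d|=2 (t=3), |d|=5 (t=3); sum(t^3 - t) = 54.
        Var[W] = n(n+1)(2n+1)/24 - sum(t^3-t)/48 = 2310/24 - 54/48 = 95.125.
        z = (W - E[W]) / sqrt(Var[W]) = (26 - 27.5) / 9.7532 = -0.1538.
        Two-sided p = 2*Phi(z) = 0.877771.
Step 6: alpha = 0.1. fail to reject H0.

W+ = 29, W- = 26, W = min = 26, p = 0.877771, fail to reject H0.


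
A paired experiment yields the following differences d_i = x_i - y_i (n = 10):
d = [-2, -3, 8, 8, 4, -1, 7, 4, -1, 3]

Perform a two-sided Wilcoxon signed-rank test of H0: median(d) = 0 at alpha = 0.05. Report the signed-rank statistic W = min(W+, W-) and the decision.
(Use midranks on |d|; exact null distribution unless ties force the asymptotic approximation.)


Step 1: Drop any zero differences (none here) and take |d_i|.
|d| = [2, 3, 8, 8, 4, 1, 7, 4, 1, 3]
Step 2: Midrank |d_i| (ties get averaged ranks).
ranks: |2|->3, |3|->4.5, |8|->9.5, |8|->9.5, |4|->6.5, |1|->1.5, |7|->8, |4|->6.5, |1|->1.5, |3|->4.5
Step 3: Attach original signs; sum ranks with positive sign and with negative sign.
W+ = 9.5 + 9.5 + 6.5 + 8 + 6.5 + 4.5 = 44.5
W- = 3 + 4.5 + 1.5 + 1.5 = 10.5
(Check: W+ + W- = 55 should equal n(n+1)/2 = 55.)
Step 4: Test statistic W = min(W+, W-) = 10.5.
Step 5: Ties in |d|, so use the tie-corrected normal approximation.
        E[W] = n(n+1)/4 = 10*11/4 = 27.5.
        Tie groups: |d|=1 (t=2), |d|=3 (t=2), |d|=4 (t=2), |d|=8 (t=2); sum(t^3 - t) = 24.
        Var[W] = n(n+1)(2n+1)/24 - sum(t^3-t)/48 = 2310/24 - 24/48 = 95.75.
        z = (W - E[W]) / sqrt(Var[W]) = (10.5 - 27.5) / 9.7852 = -1.7373.
        Two-sided p = 2*Phi(z) = 0.082331.
Step 6: alpha = 0.05. fail to reject H0.

W+ = 44.5, W- = 10.5, W = min = 10.5, p = 0.082331, fail to reject H0.


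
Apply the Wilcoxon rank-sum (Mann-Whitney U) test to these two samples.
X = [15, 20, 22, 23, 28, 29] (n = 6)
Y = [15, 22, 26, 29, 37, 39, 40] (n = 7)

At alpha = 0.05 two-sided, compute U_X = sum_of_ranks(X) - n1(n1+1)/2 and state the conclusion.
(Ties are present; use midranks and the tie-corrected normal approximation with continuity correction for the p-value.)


Step 1: Combine and sort all 13 observations; assign midranks.
sorted (value, group): (15,X), (15,Y), (20,X), (22,X), (22,Y), (23,X), (26,Y), (28,X), (29,X), (29,Y), (37,Y), (39,Y), (40,Y)
ranks: 15->1.5, 15->1.5, 20->3, 22->4.5, 22->4.5, 23->6, 26->7, 28->8, 29->9.5, 29->9.5, 37->11, 39->12, 40->13
Step 2: Rank sum for X: R1 = 1.5 + 3 + 4.5 + 6 + 8 + 9.5 = 32.5.
Step 3: U_X = R1 - n1(n1+1)/2 = 32.5 - 6*7/2 = 32.5 - 21 = 11.5.
       U_Y = n1*n2 - U_X = 42 - 11.5 = 30.5.
Step 4: Ties are present, so use the tie-corrected normal approximation (with continuity correction) for the p-value.
Step 5: p-value = 0.196688; compare to alpha = 0.05. fail to reject H0.

U_X = 11.5, p = 0.196688, fail to reject H0 at alpha = 0.05.


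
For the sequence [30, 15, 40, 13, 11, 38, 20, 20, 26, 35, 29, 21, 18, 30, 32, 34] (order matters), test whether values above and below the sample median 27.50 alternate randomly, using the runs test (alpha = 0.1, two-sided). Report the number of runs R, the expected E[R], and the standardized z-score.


Step 1: Compute median = 27.50; label A = above, B = below.
Labels in order: ABABBABBBAABBAAA  (n_A = 8, n_B = 8)
Step 2: Count runs R = 9.
Step 3: Under H0 (random ordering), E[R] = 2*n_A*n_B/(n_A+n_B) + 1 = 2*8*8/16 + 1 = 9.0000.
        Var[R] = 2*n_A*n_B*(2*n_A*n_B - n_A - n_B) / ((n_A+n_B)^2 * (n_A+n_B-1)) = 14336/3840 = 3.7333.
        SD[R] = 1.9322.
Step 4: R = E[R], so z = 0 with no continuity correction.
Step 5: Two-sided p-value via normal approximation = 2*(1 - Phi(|z|)) = 1.000000.
Step 6: alpha = 0.1. fail to reject H0.

R = 9, z = 0.0000, p = 1.000000, fail to reject H0.


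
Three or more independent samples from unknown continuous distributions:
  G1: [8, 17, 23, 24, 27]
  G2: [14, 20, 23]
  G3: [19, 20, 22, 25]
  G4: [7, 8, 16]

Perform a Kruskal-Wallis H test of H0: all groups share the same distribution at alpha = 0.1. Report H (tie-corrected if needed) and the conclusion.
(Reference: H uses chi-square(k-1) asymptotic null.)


Step 1: Combine all N = 15 observations and assign midranks.
sorted (value, group, rank): (7,G4,1), (8,G1,2.5), (8,G4,2.5), (14,G2,4), (16,G4,5), (17,G1,6), (19,G3,7), (20,G2,8.5), (20,G3,8.5), (22,G3,10), (23,G1,11.5), (23,G2,11.5), (24,G1,13), (25,G3,14), (27,G1,15)
Step 2: Sum ranks within each group.
R_1 = 48 (n_1 = 5)
R_2 = 24 (n_2 = 3)
R_3 = 39.5 (n_3 = 4)
R_4 = 8.5 (n_4 = 3)
Step 3: H = 12/(N(N+1)) * sum(R_i^2/n_i) - 3(N+1)
     = 12/(15*16) * (48^2/5 + 24^2/3 + 39.5^2/4 + 8.5^2/3) - 3*16
     = 0.050000 * 1066.95 - 48
     = 5.347292.
Step 4: Ties present; correction factor C = 1 - 18/(15^3 - 15) = 0.994643. Corrected H = 5.347292 / 0.994643 = 5.376092.
Step 5: Under H0, H ~ chi^2(3); p-value = 0.146240.
Step 6: alpha = 0.1. fail to reject H0.

H = 5.3761, df = 3, p = 0.146240, fail to reject H0.


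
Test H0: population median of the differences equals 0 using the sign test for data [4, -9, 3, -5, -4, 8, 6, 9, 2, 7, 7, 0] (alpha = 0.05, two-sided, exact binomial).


Step 1: Discard zero differences. Original n = 12; n_eff = number of nonzero differences = 11.
Nonzero differences (with sign): +4, -9, +3, -5, -4, +8, +6, +9, +2, +7, +7
Step 2: Count signs: positive = 8, negative = 3.
Step 3: Under H0: P(positive) = 0.5, so the number of positives S ~ Bin(11, 0.5).
Step 4: Two-sided exact p-value = sum of Bin(11,0.5) probabilities at or below the observed probability = 0.226562.
Step 5: alpha = 0.05. fail to reject H0.

n_eff = 11, pos = 8, neg = 3, p = 0.226562, fail to reject H0.


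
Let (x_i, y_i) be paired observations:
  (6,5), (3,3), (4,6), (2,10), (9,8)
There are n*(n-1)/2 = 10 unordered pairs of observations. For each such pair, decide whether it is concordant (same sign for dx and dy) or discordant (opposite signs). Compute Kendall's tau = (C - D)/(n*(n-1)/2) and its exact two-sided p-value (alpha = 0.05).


Step 1: Enumerate the 10 unordered pairs (i,j) with i<j and classify each by sign(x_j-x_i) * sign(y_j-y_i).
  (1,2):dx=-3,dy=-2->C; (1,3):dx=-2,dy=+1->D; (1,4):dx=-4,dy=+5->D; (1,5):dx=+3,dy=+3->C
  (2,3):dx=+1,dy=+3->C; (2,4):dx=-1,dy=+7->D; (2,5):dx=+6,dy=+5->C; (3,4):dx=-2,dy=+4->D
  (3,5):dx=+5,dy=+2->C; (4,5):dx=+7,dy=-2->D
Step 2: C = 5, D = 5, total pairs = 10.
Step 3: tau = (C - D)/(n(n-1)/2) = (5 - 5)/10 = 0.000000.
Step 4: Exact two-sided p-value (enumerate n! = 120 permutations of y under H0): p = 1.000000.
Step 5: alpha = 0.05. fail to reject H0.

tau_b = 0.0000 (C=5, D=5), p = 1.000000, fail to reject H0.


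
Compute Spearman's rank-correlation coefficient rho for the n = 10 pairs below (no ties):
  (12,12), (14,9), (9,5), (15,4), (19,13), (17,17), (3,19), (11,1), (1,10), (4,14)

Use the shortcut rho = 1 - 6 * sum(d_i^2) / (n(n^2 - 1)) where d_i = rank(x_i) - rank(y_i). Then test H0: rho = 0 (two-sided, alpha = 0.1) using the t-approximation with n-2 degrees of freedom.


Step 1: Rank x and y separately (midranks; no ties here).
rank(x): 12->6, 14->7, 9->4, 15->8, 19->10, 17->9, 3->2, 11->5, 1->1, 4->3
rank(y): 12->6, 9->4, 5->3, 4->2, 13->7, 17->9, 19->10, 1->1, 10->5, 14->8
Step 2: d_i = R_x(i) - R_y(i); compute d_i^2.
  (6-6)^2=0, (7-4)^2=9, (4-3)^2=1, (8-2)^2=36, (10-7)^2=9, (9-9)^2=0, (2-10)^2=64, (5-1)^2=16, (1-5)^2=16, (3-8)^2=25
sum(d^2) = 176.
Step 3: rho = 1 - 6*176 / (10*(10^2 - 1)) = 1 - 1056/990 = -0.066667.
Step 4: Under H0, t = rho * sqrt((n-2)/(1-rho^2)) = -0.1890 ~ t(8).
Step 5: Two-sided p-value from the t-distribution with 8 df = 0.854813.
Step 6: alpha = 0.1. fail to reject H0.

rho = -0.0667, p = 0.854813, fail to reject H0 at alpha = 0.1.


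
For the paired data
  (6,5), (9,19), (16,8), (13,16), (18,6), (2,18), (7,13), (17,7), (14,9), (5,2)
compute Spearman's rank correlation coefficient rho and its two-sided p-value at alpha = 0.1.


Step 1: Rank x and y separately (midranks; no ties here).
rank(x): 6->3, 9->5, 16->8, 13->6, 18->10, 2->1, 7->4, 17->9, 14->7, 5->2
rank(y): 5->2, 19->10, 8->5, 16->8, 6->3, 18->9, 13->7, 7->4, 9->6, 2->1
Step 2: d_i = R_x(i) - R_y(i); compute d_i^2.
  (3-2)^2=1, (5-10)^2=25, (8-5)^2=9, (6-8)^2=4, (10-3)^2=49, (1-9)^2=64, (4-7)^2=9, (9-4)^2=25, (7-6)^2=1, (2-1)^2=1
sum(d^2) = 188.
Step 3: rho = 1 - 6*188 / (10*(10^2 - 1)) = 1 - 1128/990 = -0.139394.
Step 4: Under H0, t = rho * sqrt((n-2)/(1-rho^2)) = -0.3982 ~ t(8).
Step 5: Two-sided p-value from the t-distribution with 8 df = 0.700932.
Step 6: alpha = 0.1. fail to reject H0.

rho = -0.1394, p = 0.700932, fail to reject H0 at alpha = 0.1.


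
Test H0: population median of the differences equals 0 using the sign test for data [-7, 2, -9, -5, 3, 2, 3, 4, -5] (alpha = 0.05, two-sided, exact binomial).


Step 1: Discard zero differences. Original n = 9; n_eff = number of nonzero differences = 9.
Nonzero differences (with sign): -7, +2, -9, -5, +3, +2, +3, +4, -5
Step 2: Count signs: positive = 5, negative = 4.
Step 3: Under H0: P(positive) = 0.5, so the number of positives S ~ Bin(9, 0.5).
Step 4: Two-sided exact p-value = sum of Bin(9,0.5) probabilities at or below the observed probability = 1.000000.
Step 5: alpha = 0.05. fail to reject H0.

n_eff = 9, pos = 5, neg = 4, p = 1.000000, fail to reject H0.


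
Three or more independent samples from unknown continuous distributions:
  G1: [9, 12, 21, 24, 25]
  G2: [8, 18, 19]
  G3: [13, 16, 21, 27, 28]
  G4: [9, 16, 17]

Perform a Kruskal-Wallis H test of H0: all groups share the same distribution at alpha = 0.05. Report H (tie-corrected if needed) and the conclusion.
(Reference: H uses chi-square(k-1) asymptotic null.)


Step 1: Combine all N = 16 observations and assign midranks.
sorted (value, group, rank): (8,G2,1), (9,G1,2.5), (9,G4,2.5), (12,G1,4), (13,G3,5), (16,G3,6.5), (16,G4,6.5), (17,G4,8), (18,G2,9), (19,G2,10), (21,G1,11.5), (21,G3,11.5), (24,G1,13), (25,G1,14), (27,G3,15), (28,G3,16)
Step 2: Sum ranks within each group.
R_1 = 45 (n_1 = 5)
R_2 = 20 (n_2 = 3)
R_3 = 54 (n_3 = 5)
R_4 = 17 (n_4 = 3)
Step 3: H = 12/(N(N+1)) * sum(R_i^2/n_i) - 3(N+1)
     = 12/(16*17) * (45^2/5 + 20^2/3 + 54^2/5 + 17^2/3) - 3*17
     = 0.044118 * 1217.87 - 51
     = 2.729412.
Step 4: Ties present; correction factor C = 1 - 18/(16^3 - 16) = 0.995588. Corrected H = 2.729412 / 0.995588 = 2.741507.
Step 5: Under H0, H ~ chi^2(3); p-value = 0.433220.
Step 6: alpha = 0.05. fail to reject H0.

H = 2.7415, df = 3, p = 0.433220, fail to reject H0.


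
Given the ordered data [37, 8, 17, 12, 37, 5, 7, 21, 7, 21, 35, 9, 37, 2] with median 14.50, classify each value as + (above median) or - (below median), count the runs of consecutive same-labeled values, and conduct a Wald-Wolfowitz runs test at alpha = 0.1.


Step 1: Compute median = 14.50; label A = above, B = below.
Labels in order: ABABABBABAABAB  (n_A = 7, n_B = 7)
Step 2: Count runs R = 12.
Step 3: Under H0 (random ordering), E[R] = 2*n_A*n_B/(n_A+n_B) + 1 = 2*7*7/14 + 1 = 8.0000.
        Var[R] = 2*n_A*n_B*(2*n_A*n_B - n_A - n_B) / ((n_A+n_B)^2 * (n_A+n_B-1)) = 8232/2548 = 3.2308.
        SD[R] = 1.7974.
Step 4: Continuity-corrected z = (R - 0.5 - E[R]) / SD[R] = (12 - 0.5 - 8.0000) / 1.7974 = 1.9472.
Step 5: Two-sided p-value via normal approximation = 2*(1 - Phi(|z|)) = 0.051508.
Step 6: alpha = 0.1. reject H0.

R = 12, z = 1.9472, p = 0.051508, reject H0.


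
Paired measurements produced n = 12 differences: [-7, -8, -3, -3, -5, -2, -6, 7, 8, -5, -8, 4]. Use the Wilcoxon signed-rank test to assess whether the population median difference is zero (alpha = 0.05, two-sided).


Step 1: Drop any zero differences (none here) and take |d_i|.
|d| = [7, 8, 3, 3, 5, 2, 6, 7, 8, 5, 8, 4]
Step 2: Midrank |d_i| (ties get averaged ranks).
ranks: |7|->8.5, |8|->11, |3|->2.5, |3|->2.5, |5|->5.5, |2|->1, |6|->7, |7|->8.5, |8|->11, |5|->5.5, |8|->11, |4|->4
Step 3: Attach original signs; sum ranks with positive sign and with negative sign.
W+ = 8.5 + 11 + 4 = 23.5
W- = 8.5 + 11 + 2.5 + 2.5 + 5.5 + 1 + 7 + 5.5 + 11 = 54.5
(Check: W+ + W- = 78 should equal n(n+1)/2 = 78.)
Step 4: Test statistic W = min(W+, W-) = 23.5.
Step 5: Ties in |d|, so use the tie-corrected normal approximation.
        E[W] = n(n+1)/4 = 12*13/4 = 39.
        Tie groups: |d|=3 (t=2), |d|=5 (t=2), |d|=7 (t=2), |d|=8 (t=3); sum(t^3 - t) = 42.
        Var[W] = n(n+1)(2n+1)/24 - sum(t^3-t)/48 = 3900/24 - 42/48 = 161.625.
        z = (W - E[W]) / sqrt(Var[W]) = (23.5 - 39) / 12.7132 = -1.2192.
        Two-sided p = 2*Phi(z) = 0.222766.
Step 6: alpha = 0.05. fail to reject H0.

W+ = 23.5, W- = 54.5, W = min = 23.5, p = 0.222766, fail to reject H0.


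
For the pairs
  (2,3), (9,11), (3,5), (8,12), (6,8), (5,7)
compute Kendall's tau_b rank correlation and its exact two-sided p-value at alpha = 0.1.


Step 1: Enumerate the 15 unordered pairs (i,j) with i<j and classify each by sign(x_j-x_i) * sign(y_j-y_i).
  (1,2):dx=+7,dy=+8->C; (1,3):dx=+1,dy=+2->C; (1,4):dx=+6,dy=+9->C; (1,5):dx=+4,dy=+5->C
  (1,6):dx=+3,dy=+4->C; (2,3):dx=-6,dy=-6->C; (2,4):dx=-1,dy=+1->D; (2,5):dx=-3,dy=-3->C
  (2,6):dx=-4,dy=-4->C; (3,4):dx=+5,dy=+7->C; (3,5):dx=+3,dy=+3->C; (3,6):dx=+2,dy=+2->C
  (4,5):dx=-2,dy=-4->C; (4,6):dx=-3,dy=-5->C; (5,6):dx=-1,dy=-1->C
Step 2: C = 14, D = 1, total pairs = 15.
Step 3: tau = (C - D)/(n(n-1)/2) = (14 - 1)/15 = 0.866667.
Step 4: Exact two-sided p-value (enumerate n! = 720 permutations of y under H0): p = 0.016667.
Step 5: alpha = 0.1. reject H0.

tau_b = 0.8667 (C=14, D=1), p = 0.016667, reject H0.


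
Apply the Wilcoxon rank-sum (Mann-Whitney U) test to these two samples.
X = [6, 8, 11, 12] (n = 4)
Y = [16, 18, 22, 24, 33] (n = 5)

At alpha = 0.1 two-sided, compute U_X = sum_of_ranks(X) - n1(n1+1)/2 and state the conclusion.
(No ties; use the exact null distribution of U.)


Step 1: Combine and sort all 9 observations; assign midranks.
sorted (value, group): (6,X), (8,X), (11,X), (12,X), (16,Y), (18,Y), (22,Y), (24,Y), (33,Y)
ranks: 6->1, 8->2, 11->3, 12->4, 16->5, 18->6, 22->7, 24->8, 33->9
Step 2: Rank sum for X: R1 = 1 + 2 + 3 + 4 = 10.
Step 3: U_X = R1 - n1(n1+1)/2 = 10 - 4*5/2 = 10 - 10 = 0.
       U_Y = n1*n2 - U_X = 20 - 0 = 20.
Step 4: No ties, so the exact null distribution of U (based on enumerating the C(9,4) = 126 equally likely rank assignments) gives the two-sided p-value.
Step 5: p-value = 0.015873; compare to alpha = 0.1. reject H0.

U_X = 0, p = 0.015873, reject H0 at alpha = 0.1.


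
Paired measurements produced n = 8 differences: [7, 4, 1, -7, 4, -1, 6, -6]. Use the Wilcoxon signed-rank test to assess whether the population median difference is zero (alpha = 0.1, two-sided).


Step 1: Drop any zero differences (none here) and take |d_i|.
|d| = [7, 4, 1, 7, 4, 1, 6, 6]
Step 2: Midrank |d_i| (ties get averaged ranks).
ranks: |7|->7.5, |4|->3.5, |1|->1.5, |7|->7.5, |4|->3.5, |1|->1.5, |6|->5.5, |6|->5.5
Step 3: Attach original signs; sum ranks with positive sign and with negative sign.
W+ = 7.5 + 3.5 + 1.5 + 3.5 + 5.5 = 21.5
W- = 7.5 + 1.5 + 5.5 = 14.5
(Check: W+ + W- = 36 should equal n(n+1)/2 = 36.)
Step 4: Test statistic W = min(W+, W-) = 14.5.
Step 5: Ties in |d|, so use the tie-corrected normal approximation.
        E[W] = n(n+1)/4 = 8*9/4 = 18.
        Tie groups: |d|=1 (t=2), |d|=4 (t=2), |d|=6 (t=2), |d|=7 (t=2); sum(t^3 - t) = 24.
        Var[W] = n(n+1)(2n+1)/24 - sum(t^3-t)/48 = 1224/24 - 24/48 = 50.5.
        z = (W - E[W]) / sqrt(Var[W]) = (14.5 - 18) / 7.1063 = -0.4925.
        Two-sided p = 2*Phi(z) = 0.622353.
Step 6: alpha = 0.1. fail to reject H0.

W+ = 21.5, W- = 14.5, W = min = 14.5, p = 0.622353, fail to reject H0.


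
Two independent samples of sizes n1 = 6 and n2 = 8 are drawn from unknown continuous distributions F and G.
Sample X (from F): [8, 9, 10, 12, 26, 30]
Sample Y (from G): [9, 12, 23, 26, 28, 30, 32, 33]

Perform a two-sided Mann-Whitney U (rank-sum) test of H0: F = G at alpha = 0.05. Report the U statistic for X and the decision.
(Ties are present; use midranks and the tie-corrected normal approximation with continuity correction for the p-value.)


Step 1: Combine and sort all 14 observations; assign midranks.
sorted (value, group): (8,X), (9,X), (9,Y), (10,X), (12,X), (12,Y), (23,Y), (26,X), (26,Y), (28,Y), (30,X), (30,Y), (32,Y), (33,Y)
ranks: 8->1, 9->2.5, 9->2.5, 10->4, 12->5.5, 12->5.5, 23->7, 26->8.5, 26->8.5, 28->10, 30->11.5, 30->11.5, 32->13, 33->14
Step 2: Rank sum for X: R1 = 1 + 2.5 + 4 + 5.5 + 8.5 + 11.5 = 33.
Step 3: U_X = R1 - n1(n1+1)/2 = 33 - 6*7/2 = 33 - 21 = 12.
       U_Y = n1*n2 - U_X = 48 - 12 = 36.
Step 4: Ties are present, so use the tie-corrected normal approximation (with continuity correction) for the p-value.
Step 5: p-value = 0.135906; compare to alpha = 0.05. fail to reject H0.

U_X = 12, p = 0.135906, fail to reject H0 at alpha = 0.05.


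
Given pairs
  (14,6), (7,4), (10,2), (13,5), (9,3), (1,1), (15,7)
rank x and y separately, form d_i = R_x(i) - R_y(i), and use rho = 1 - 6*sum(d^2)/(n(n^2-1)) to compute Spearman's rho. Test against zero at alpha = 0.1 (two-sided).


Step 1: Rank x and y separately (midranks; no ties here).
rank(x): 14->6, 7->2, 10->4, 13->5, 9->3, 1->1, 15->7
rank(y): 6->6, 4->4, 2->2, 5->5, 3->3, 1->1, 7->7
Step 2: d_i = R_x(i) - R_y(i); compute d_i^2.
  (6-6)^2=0, (2-4)^2=4, (4-2)^2=4, (5-5)^2=0, (3-3)^2=0, (1-1)^2=0, (7-7)^2=0
sum(d^2) = 8.
Step 3: rho = 1 - 6*8 / (7*(7^2 - 1)) = 1 - 48/336 = 0.857143.
Step 4: Under H0, t = rho * sqrt((n-2)/(1-rho^2)) = 3.7210 ~ t(5).
Step 5: Two-sided p-value from the t-distribution with 5 df = 0.013697.
Step 6: alpha = 0.1. reject H0.

rho = 0.8571, p = 0.013697, reject H0 at alpha = 0.1.


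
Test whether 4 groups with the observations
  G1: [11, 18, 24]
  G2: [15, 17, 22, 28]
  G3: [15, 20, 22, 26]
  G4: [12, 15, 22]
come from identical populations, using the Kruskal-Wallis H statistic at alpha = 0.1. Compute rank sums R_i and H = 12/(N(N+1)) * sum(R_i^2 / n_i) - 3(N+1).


Step 1: Combine all N = 14 observations and assign midranks.
sorted (value, group, rank): (11,G1,1), (12,G4,2), (15,G2,4), (15,G3,4), (15,G4,4), (17,G2,6), (18,G1,7), (20,G3,8), (22,G2,10), (22,G3,10), (22,G4,10), (24,G1,12), (26,G3,13), (28,G2,14)
Step 2: Sum ranks within each group.
R_1 = 20 (n_1 = 3)
R_2 = 34 (n_2 = 4)
R_3 = 35 (n_3 = 4)
R_4 = 16 (n_4 = 3)
Step 3: H = 12/(N(N+1)) * sum(R_i^2/n_i) - 3(N+1)
     = 12/(14*15) * (20^2/3 + 34^2/4 + 35^2/4 + 16^2/3) - 3*15
     = 0.057143 * 813.917 - 45
     = 1.509524.
Step 4: Ties present; correction factor C = 1 - 48/(14^3 - 14) = 0.982418. Corrected H = 1.509524 / 0.982418 = 1.536540.
Step 5: Under H0, H ~ chi^2(3); p-value = 0.673863.
Step 6: alpha = 0.1. fail to reject H0.

H = 1.5365, df = 3, p = 0.673863, fail to reject H0.


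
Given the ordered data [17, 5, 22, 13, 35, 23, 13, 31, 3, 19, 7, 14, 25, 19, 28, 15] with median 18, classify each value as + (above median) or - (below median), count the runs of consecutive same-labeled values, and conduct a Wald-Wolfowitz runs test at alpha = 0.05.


Step 1: Compute median = 18; label A = above, B = below.
Labels in order: BBABAABABABBAAAB  (n_A = 8, n_B = 8)
Step 2: Count runs R = 11.
Step 3: Under H0 (random ordering), E[R] = 2*n_A*n_B/(n_A+n_B) + 1 = 2*8*8/16 + 1 = 9.0000.
        Var[R] = 2*n_A*n_B*(2*n_A*n_B - n_A - n_B) / ((n_A+n_B)^2 * (n_A+n_B-1)) = 14336/3840 = 3.7333.
        SD[R] = 1.9322.
Step 4: Continuity-corrected z = (R - 0.5 - E[R]) / SD[R] = (11 - 0.5 - 9.0000) / 1.9322 = 0.7763.
Step 5: Two-sided p-value via normal approximation = 2*(1 - Phi(|z|)) = 0.437558.
Step 6: alpha = 0.05. fail to reject H0.

R = 11, z = 0.7763, p = 0.437558, fail to reject H0.


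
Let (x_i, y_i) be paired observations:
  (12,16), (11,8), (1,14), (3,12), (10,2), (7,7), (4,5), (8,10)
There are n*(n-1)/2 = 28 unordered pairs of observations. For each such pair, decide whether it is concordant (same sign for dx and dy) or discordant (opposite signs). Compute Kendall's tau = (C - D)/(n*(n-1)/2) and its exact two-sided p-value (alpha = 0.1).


Step 1: Enumerate the 28 unordered pairs (i,j) with i<j and classify each by sign(x_j-x_i) * sign(y_j-y_i).
  (1,2):dx=-1,dy=-8->C; (1,3):dx=-11,dy=-2->C; (1,4):dx=-9,dy=-4->C; (1,5):dx=-2,dy=-14->C
  (1,6):dx=-5,dy=-9->C; (1,7):dx=-8,dy=-11->C; (1,8):dx=-4,dy=-6->C; (2,3):dx=-10,dy=+6->D
  (2,4):dx=-8,dy=+4->D; (2,5):dx=-1,dy=-6->C; (2,6):dx=-4,dy=-1->C; (2,7):dx=-7,dy=-3->C
  (2,8):dx=-3,dy=+2->D; (3,4):dx=+2,dy=-2->D; (3,5):dx=+9,dy=-12->D; (3,6):dx=+6,dy=-7->D
  (3,7):dx=+3,dy=-9->D; (3,8):dx=+7,dy=-4->D; (4,5):dx=+7,dy=-10->D; (4,6):dx=+4,dy=-5->D
  (4,7):dx=+1,dy=-7->D; (4,8):dx=+5,dy=-2->D; (5,6):dx=-3,dy=+5->D; (5,7):dx=-6,dy=+3->D
  (5,8):dx=-2,dy=+8->D; (6,7):dx=-3,dy=-2->C; (6,8):dx=+1,dy=+3->C; (7,8):dx=+4,dy=+5->C
Step 2: C = 13, D = 15, total pairs = 28.
Step 3: tau = (C - D)/(n(n-1)/2) = (13 - 15)/28 = -0.071429.
Step 4: Exact two-sided p-value (enumerate n! = 40320 permutations of y under H0): p = 0.904861.
Step 5: alpha = 0.1. fail to reject H0.

tau_b = -0.0714 (C=13, D=15), p = 0.904861, fail to reject H0.


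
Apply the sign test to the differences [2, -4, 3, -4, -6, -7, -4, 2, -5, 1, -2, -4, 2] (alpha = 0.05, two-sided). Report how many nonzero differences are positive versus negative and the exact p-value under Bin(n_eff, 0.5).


Step 1: Discard zero differences. Original n = 13; n_eff = number of nonzero differences = 13.
Nonzero differences (with sign): +2, -4, +3, -4, -6, -7, -4, +2, -5, +1, -2, -4, +2
Step 2: Count signs: positive = 5, negative = 8.
Step 3: Under H0: P(positive) = 0.5, so the number of positives S ~ Bin(13, 0.5).
Step 4: Two-sided exact p-value = sum of Bin(13,0.5) probabilities at or below the observed probability = 0.581055.
Step 5: alpha = 0.05. fail to reject H0.

n_eff = 13, pos = 5, neg = 8, p = 0.581055, fail to reject H0.


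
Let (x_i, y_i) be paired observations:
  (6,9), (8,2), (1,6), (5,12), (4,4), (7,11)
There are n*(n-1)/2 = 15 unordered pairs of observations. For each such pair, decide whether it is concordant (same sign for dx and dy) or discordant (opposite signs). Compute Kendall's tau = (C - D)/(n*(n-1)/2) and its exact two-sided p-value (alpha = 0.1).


Step 1: Enumerate the 15 unordered pairs (i,j) with i<j and classify each by sign(x_j-x_i) * sign(y_j-y_i).
  (1,2):dx=+2,dy=-7->D; (1,3):dx=-5,dy=-3->C; (1,4):dx=-1,dy=+3->D; (1,5):dx=-2,dy=-5->C
  (1,6):dx=+1,dy=+2->C; (2,3):dx=-7,dy=+4->D; (2,4):dx=-3,dy=+10->D; (2,5):dx=-4,dy=+2->D
  (2,6):dx=-1,dy=+9->D; (3,4):dx=+4,dy=+6->C; (3,5):dx=+3,dy=-2->D; (3,6):dx=+6,dy=+5->C
  (4,5):dx=-1,dy=-8->C; (4,6):dx=+2,dy=-1->D; (5,6):dx=+3,dy=+7->C
Step 2: C = 7, D = 8, total pairs = 15.
Step 3: tau = (C - D)/(n(n-1)/2) = (7 - 8)/15 = -0.066667.
Step 4: Exact two-sided p-value (enumerate n! = 720 permutations of y under H0): p = 1.000000.
Step 5: alpha = 0.1. fail to reject H0.

tau_b = -0.0667 (C=7, D=8), p = 1.000000, fail to reject H0.


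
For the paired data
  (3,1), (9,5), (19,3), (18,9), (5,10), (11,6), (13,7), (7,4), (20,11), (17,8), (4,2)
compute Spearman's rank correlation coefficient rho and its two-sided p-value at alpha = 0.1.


Step 1: Rank x and y separately (midranks; no ties here).
rank(x): 3->1, 9->5, 19->10, 18->9, 5->3, 11->6, 13->7, 7->4, 20->11, 17->8, 4->2
rank(y): 1->1, 5->5, 3->3, 9->9, 10->10, 6->6, 7->7, 4->4, 11->11, 8->8, 2->2
Step 2: d_i = R_x(i) - R_y(i); compute d_i^2.
  (1-1)^2=0, (5-5)^2=0, (10-3)^2=49, (9-9)^2=0, (3-10)^2=49, (6-6)^2=0, (7-7)^2=0, (4-4)^2=0, (11-11)^2=0, (8-8)^2=0, (2-2)^2=0
sum(d^2) = 98.
Step 3: rho = 1 - 6*98 / (11*(11^2 - 1)) = 1 - 588/1320 = 0.554545.
Step 4: Under H0, t = rho * sqrt((n-2)/(1-rho^2)) = 1.9992 ~ t(9).
Step 5: Two-sided p-value from the t-distribution with 9 df = 0.076652.
Step 6: alpha = 0.1. reject H0.

rho = 0.5545, p = 0.076652, reject H0 at alpha = 0.1.
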